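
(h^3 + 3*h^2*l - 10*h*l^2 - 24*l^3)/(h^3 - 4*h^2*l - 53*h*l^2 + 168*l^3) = (h^2 + 6*h*l + 8*l^2)/(h^2 - h*l - 56*l^2)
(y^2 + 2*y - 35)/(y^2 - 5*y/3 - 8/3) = 3*(-y^2 - 2*y + 35)/(-3*y^2 + 5*y + 8)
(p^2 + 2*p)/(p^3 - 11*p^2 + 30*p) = (p + 2)/(p^2 - 11*p + 30)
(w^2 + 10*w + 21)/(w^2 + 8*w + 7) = (w + 3)/(w + 1)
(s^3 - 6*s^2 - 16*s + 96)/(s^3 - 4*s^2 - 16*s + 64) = (s - 6)/(s - 4)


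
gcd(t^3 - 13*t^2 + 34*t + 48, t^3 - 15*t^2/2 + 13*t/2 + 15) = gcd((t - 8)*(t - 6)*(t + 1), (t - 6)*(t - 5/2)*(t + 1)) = t^2 - 5*t - 6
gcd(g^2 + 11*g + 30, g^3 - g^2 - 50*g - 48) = g + 6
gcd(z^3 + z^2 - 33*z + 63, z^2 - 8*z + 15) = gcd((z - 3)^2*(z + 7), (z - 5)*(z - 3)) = z - 3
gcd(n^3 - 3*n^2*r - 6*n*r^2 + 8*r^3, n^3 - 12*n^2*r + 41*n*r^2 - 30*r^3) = -n + r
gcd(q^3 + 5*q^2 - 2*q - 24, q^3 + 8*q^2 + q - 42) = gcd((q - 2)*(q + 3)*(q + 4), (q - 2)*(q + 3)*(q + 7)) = q^2 + q - 6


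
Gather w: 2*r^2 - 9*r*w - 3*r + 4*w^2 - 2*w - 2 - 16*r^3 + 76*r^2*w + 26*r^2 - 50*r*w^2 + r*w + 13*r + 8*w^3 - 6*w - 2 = -16*r^3 + 28*r^2 + 10*r + 8*w^3 + w^2*(4 - 50*r) + w*(76*r^2 - 8*r - 8) - 4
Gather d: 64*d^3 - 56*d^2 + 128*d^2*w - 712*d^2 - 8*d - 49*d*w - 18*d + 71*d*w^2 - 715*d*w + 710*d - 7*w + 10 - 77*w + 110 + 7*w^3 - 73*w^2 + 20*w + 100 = 64*d^3 + d^2*(128*w - 768) + d*(71*w^2 - 764*w + 684) + 7*w^3 - 73*w^2 - 64*w + 220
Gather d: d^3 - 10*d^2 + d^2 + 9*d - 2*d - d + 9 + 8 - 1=d^3 - 9*d^2 + 6*d + 16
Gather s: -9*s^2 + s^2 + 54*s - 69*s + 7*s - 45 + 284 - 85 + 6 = -8*s^2 - 8*s + 160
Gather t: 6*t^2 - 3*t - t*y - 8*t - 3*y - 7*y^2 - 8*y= 6*t^2 + t*(-y - 11) - 7*y^2 - 11*y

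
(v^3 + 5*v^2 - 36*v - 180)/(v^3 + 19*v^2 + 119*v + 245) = (v^2 - 36)/(v^2 + 14*v + 49)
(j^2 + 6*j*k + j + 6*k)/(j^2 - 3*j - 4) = (j + 6*k)/(j - 4)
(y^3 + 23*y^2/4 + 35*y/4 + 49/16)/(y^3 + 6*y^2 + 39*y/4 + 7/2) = (y + 7/4)/(y + 2)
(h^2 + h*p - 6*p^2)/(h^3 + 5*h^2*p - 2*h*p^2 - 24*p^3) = 1/(h + 4*p)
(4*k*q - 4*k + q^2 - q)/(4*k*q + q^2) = (q - 1)/q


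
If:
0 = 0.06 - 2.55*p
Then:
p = 0.02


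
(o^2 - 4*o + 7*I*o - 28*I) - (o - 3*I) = o^2 - 5*o + 7*I*o - 25*I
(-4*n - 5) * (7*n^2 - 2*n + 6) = -28*n^3 - 27*n^2 - 14*n - 30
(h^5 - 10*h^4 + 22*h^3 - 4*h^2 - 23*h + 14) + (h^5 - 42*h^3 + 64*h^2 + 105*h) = 2*h^5 - 10*h^4 - 20*h^3 + 60*h^2 + 82*h + 14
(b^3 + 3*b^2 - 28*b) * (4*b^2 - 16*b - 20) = 4*b^5 - 4*b^4 - 180*b^3 + 388*b^2 + 560*b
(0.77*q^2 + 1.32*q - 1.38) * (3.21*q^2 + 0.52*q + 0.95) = 2.4717*q^4 + 4.6376*q^3 - 3.0119*q^2 + 0.5364*q - 1.311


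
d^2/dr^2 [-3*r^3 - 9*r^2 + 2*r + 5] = -18*r - 18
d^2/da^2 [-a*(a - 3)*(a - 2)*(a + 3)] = -12*a^2 + 12*a + 18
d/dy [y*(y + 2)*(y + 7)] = 3*y^2 + 18*y + 14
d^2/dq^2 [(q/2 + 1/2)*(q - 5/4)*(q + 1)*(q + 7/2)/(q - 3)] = (12*q^4 - 79*q^3 + 63*q^2 + 459*q - 55)/(4*(q^3 - 9*q^2 + 27*q - 27))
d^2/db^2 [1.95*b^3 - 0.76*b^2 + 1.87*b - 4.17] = 11.7*b - 1.52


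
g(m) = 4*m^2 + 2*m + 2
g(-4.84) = 86.02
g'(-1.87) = -12.96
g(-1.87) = 12.25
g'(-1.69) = -11.52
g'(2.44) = 21.52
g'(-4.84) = -36.72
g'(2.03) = 18.24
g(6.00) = 158.00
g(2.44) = 30.69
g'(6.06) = 50.48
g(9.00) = 344.00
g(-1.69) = 10.04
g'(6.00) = 50.00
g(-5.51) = 112.42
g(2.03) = 22.54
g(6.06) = 161.01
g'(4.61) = 38.88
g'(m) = 8*m + 2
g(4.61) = 96.23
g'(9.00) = 74.00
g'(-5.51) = -42.08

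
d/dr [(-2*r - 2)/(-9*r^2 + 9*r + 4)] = 2*(-9*r^2 - 18*r + 5)/(81*r^4 - 162*r^3 + 9*r^2 + 72*r + 16)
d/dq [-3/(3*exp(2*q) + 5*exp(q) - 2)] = (18*exp(q) + 15)*exp(q)/(3*exp(2*q) + 5*exp(q) - 2)^2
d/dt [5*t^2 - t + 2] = 10*t - 1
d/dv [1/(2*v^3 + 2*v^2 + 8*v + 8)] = (-3*v^2/2 - v - 2)/(v^3 + v^2 + 4*v + 4)^2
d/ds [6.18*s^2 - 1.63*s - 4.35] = 12.36*s - 1.63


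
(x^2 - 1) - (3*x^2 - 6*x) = -2*x^2 + 6*x - 1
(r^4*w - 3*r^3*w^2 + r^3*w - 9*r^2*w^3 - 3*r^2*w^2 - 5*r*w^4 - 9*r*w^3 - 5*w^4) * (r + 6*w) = r^5*w + 3*r^4*w^2 + r^4*w - 27*r^3*w^3 + 3*r^3*w^2 - 59*r^2*w^4 - 27*r^2*w^3 - 30*r*w^5 - 59*r*w^4 - 30*w^5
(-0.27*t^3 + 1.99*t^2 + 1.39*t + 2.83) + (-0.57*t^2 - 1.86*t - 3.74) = -0.27*t^3 + 1.42*t^2 - 0.47*t - 0.91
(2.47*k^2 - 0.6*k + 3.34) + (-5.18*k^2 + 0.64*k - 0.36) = -2.71*k^2 + 0.04*k + 2.98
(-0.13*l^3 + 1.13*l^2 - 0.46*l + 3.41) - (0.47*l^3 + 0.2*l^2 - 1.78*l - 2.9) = -0.6*l^3 + 0.93*l^2 + 1.32*l + 6.31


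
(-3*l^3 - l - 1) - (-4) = -3*l^3 - l + 3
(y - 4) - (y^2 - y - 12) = -y^2 + 2*y + 8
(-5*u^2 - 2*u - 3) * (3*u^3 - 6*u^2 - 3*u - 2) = -15*u^5 + 24*u^4 + 18*u^3 + 34*u^2 + 13*u + 6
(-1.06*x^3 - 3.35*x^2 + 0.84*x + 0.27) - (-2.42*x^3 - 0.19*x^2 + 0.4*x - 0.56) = 1.36*x^3 - 3.16*x^2 + 0.44*x + 0.83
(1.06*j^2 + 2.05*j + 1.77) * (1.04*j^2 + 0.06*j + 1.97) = 1.1024*j^4 + 2.1956*j^3 + 4.052*j^2 + 4.1447*j + 3.4869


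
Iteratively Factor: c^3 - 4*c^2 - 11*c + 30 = (c - 2)*(c^2 - 2*c - 15) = (c - 2)*(c + 3)*(c - 5)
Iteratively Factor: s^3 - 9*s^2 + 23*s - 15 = (s - 1)*(s^2 - 8*s + 15) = (s - 5)*(s - 1)*(s - 3)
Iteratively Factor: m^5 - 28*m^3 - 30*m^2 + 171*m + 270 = (m + 3)*(m^4 - 3*m^3 - 19*m^2 + 27*m + 90) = (m - 3)*(m + 3)*(m^3 - 19*m - 30) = (m - 5)*(m - 3)*(m + 3)*(m^2 + 5*m + 6) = (m - 5)*(m - 3)*(m + 2)*(m + 3)*(m + 3)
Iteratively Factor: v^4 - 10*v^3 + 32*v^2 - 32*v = (v)*(v^3 - 10*v^2 + 32*v - 32) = v*(v - 2)*(v^2 - 8*v + 16) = v*(v - 4)*(v - 2)*(v - 4)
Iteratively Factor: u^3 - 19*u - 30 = (u + 3)*(u^2 - 3*u - 10) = (u + 2)*(u + 3)*(u - 5)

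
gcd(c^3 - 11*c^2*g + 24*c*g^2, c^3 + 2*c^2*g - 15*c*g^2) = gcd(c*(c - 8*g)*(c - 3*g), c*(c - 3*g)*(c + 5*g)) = c^2 - 3*c*g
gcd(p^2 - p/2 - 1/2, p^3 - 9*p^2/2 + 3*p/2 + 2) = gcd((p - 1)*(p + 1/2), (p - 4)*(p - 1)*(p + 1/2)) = p^2 - p/2 - 1/2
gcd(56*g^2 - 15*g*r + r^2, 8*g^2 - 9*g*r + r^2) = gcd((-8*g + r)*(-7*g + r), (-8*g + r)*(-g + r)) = -8*g + r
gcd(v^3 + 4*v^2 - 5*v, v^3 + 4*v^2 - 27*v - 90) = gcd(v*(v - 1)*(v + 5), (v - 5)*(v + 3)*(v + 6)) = 1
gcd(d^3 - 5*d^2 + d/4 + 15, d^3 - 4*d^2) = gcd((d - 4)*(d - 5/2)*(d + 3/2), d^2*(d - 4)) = d - 4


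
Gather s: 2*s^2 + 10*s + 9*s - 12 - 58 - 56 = 2*s^2 + 19*s - 126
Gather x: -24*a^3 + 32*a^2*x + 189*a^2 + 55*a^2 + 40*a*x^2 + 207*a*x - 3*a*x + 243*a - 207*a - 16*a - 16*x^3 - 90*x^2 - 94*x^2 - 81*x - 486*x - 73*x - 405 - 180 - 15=-24*a^3 + 244*a^2 + 20*a - 16*x^3 + x^2*(40*a - 184) + x*(32*a^2 + 204*a - 640) - 600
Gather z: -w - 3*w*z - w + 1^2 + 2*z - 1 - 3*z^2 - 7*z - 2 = -2*w - 3*z^2 + z*(-3*w - 5) - 2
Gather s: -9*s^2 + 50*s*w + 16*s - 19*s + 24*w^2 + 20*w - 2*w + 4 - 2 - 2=-9*s^2 + s*(50*w - 3) + 24*w^2 + 18*w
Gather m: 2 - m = 2 - m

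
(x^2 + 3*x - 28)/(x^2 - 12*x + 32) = (x + 7)/(x - 8)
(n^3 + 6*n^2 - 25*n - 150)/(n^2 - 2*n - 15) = (n^2 + 11*n + 30)/(n + 3)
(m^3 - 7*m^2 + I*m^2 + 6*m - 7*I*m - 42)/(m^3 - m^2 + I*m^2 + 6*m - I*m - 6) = (m - 7)/(m - 1)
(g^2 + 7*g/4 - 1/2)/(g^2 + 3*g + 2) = (g - 1/4)/(g + 1)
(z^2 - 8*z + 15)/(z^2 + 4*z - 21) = (z - 5)/(z + 7)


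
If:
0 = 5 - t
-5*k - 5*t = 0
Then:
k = -5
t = 5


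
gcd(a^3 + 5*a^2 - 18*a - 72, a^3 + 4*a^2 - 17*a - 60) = a^2 - a - 12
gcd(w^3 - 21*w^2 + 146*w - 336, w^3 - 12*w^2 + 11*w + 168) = w^2 - 15*w + 56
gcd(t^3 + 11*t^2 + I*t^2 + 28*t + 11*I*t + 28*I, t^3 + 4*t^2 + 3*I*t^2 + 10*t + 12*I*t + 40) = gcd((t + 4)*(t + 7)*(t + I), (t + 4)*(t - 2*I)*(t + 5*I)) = t + 4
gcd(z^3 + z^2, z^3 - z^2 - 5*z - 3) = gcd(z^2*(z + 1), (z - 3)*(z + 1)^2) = z + 1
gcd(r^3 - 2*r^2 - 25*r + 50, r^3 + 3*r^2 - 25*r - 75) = r^2 - 25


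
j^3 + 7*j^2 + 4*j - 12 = (j - 1)*(j + 2)*(j + 6)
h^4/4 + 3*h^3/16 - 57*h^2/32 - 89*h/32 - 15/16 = (h/2 + 1/4)*(h/2 + 1)*(h - 3)*(h + 5/4)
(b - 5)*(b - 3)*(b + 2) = b^3 - 6*b^2 - b + 30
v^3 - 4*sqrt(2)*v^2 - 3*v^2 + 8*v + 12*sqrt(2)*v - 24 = (v - 3)*(v - 2*sqrt(2))^2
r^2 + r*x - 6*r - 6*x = (r - 6)*(r + x)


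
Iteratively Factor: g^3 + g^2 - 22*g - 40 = (g + 4)*(g^2 - 3*g - 10) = (g + 2)*(g + 4)*(g - 5)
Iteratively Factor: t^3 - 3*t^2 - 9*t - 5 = (t + 1)*(t^2 - 4*t - 5) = (t - 5)*(t + 1)*(t + 1)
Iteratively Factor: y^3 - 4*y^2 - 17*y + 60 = (y + 4)*(y^2 - 8*y + 15) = (y - 5)*(y + 4)*(y - 3)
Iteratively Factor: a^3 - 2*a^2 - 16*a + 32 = (a + 4)*(a^2 - 6*a + 8) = (a - 2)*(a + 4)*(a - 4)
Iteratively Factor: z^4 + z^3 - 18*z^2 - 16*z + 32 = (z + 4)*(z^3 - 3*z^2 - 6*z + 8) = (z - 1)*(z + 4)*(z^2 - 2*z - 8) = (z - 4)*(z - 1)*(z + 4)*(z + 2)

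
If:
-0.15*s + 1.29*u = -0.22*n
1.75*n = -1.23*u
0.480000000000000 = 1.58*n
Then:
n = 0.30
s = -3.27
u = -0.43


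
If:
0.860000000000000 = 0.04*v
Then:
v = 21.50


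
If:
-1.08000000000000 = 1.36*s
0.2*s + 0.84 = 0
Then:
No Solution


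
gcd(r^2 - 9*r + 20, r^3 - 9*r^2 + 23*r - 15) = r - 5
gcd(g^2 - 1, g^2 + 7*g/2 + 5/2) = g + 1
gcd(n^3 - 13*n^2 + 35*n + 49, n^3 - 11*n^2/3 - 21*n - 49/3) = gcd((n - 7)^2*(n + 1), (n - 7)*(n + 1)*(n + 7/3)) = n^2 - 6*n - 7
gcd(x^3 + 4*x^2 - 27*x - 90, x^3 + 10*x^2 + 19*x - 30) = x + 6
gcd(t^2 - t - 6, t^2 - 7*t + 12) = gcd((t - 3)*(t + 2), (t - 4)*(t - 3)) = t - 3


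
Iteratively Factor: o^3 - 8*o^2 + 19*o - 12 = (o - 1)*(o^2 - 7*o + 12) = (o - 4)*(o - 1)*(o - 3)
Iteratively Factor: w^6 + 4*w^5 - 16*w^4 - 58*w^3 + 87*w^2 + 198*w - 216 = (w - 1)*(w^5 + 5*w^4 - 11*w^3 - 69*w^2 + 18*w + 216) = (w - 3)*(w - 1)*(w^4 + 8*w^3 + 13*w^2 - 30*w - 72) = (w - 3)*(w - 2)*(w - 1)*(w^3 + 10*w^2 + 33*w + 36) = (w - 3)*(w - 2)*(w - 1)*(w + 3)*(w^2 + 7*w + 12) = (w - 3)*(w - 2)*(w - 1)*(w + 3)*(w + 4)*(w + 3)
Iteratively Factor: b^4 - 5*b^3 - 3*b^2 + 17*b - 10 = (b - 1)*(b^3 - 4*b^2 - 7*b + 10) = (b - 1)^2*(b^2 - 3*b - 10) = (b - 1)^2*(b + 2)*(b - 5)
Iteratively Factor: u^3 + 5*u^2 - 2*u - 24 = (u + 3)*(u^2 + 2*u - 8) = (u - 2)*(u + 3)*(u + 4)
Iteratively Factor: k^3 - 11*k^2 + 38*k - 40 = (k - 2)*(k^2 - 9*k + 20) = (k - 4)*(k - 2)*(k - 5)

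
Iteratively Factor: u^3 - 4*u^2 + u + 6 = (u - 2)*(u^2 - 2*u - 3) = (u - 2)*(u + 1)*(u - 3)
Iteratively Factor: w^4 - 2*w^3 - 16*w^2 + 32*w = (w + 4)*(w^3 - 6*w^2 + 8*w) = (w - 4)*(w + 4)*(w^2 - 2*w) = (w - 4)*(w - 2)*(w + 4)*(w)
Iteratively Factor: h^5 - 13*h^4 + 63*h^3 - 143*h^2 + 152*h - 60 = (h - 3)*(h^4 - 10*h^3 + 33*h^2 - 44*h + 20) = (h - 5)*(h - 3)*(h^3 - 5*h^2 + 8*h - 4) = (h - 5)*(h - 3)*(h - 1)*(h^2 - 4*h + 4) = (h - 5)*(h - 3)*(h - 2)*(h - 1)*(h - 2)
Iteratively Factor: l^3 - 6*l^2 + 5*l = (l - 5)*(l^2 - l) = l*(l - 5)*(l - 1)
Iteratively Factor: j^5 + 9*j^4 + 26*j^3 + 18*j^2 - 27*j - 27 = (j + 3)*(j^4 + 6*j^3 + 8*j^2 - 6*j - 9) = (j + 3)^2*(j^3 + 3*j^2 - j - 3) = (j + 3)^3*(j^2 - 1) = (j - 1)*(j + 3)^3*(j + 1)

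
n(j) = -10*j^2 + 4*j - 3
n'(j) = 4 - 20*j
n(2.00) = -35.00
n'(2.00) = -36.00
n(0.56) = -3.90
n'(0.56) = -7.20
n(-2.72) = -87.86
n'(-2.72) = 58.40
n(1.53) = -20.29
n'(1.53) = -26.60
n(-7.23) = -554.65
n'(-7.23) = 148.60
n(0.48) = -3.38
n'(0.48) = -5.60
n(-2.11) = -55.96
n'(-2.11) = 46.20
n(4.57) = -193.57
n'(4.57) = -87.40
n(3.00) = -81.00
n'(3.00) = -56.00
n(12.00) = -1395.00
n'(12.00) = -236.00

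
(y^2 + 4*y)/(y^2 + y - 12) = y/(y - 3)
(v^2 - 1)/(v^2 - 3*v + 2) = (v + 1)/(v - 2)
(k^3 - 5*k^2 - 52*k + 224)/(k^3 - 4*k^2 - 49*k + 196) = (k - 8)/(k - 7)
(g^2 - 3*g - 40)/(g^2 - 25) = (g - 8)/(g - 5)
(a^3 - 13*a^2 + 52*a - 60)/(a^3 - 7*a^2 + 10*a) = (a - 6)/a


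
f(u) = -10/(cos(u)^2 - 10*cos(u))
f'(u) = -10*(2*sin(u)*cos(u) - 10*sin(u))/(cos(u)^2 - 10*cos(u))^2 = 20*(5 - cos(u))*sin(u)/((cos(u) - 10)^2*cos(u)^2)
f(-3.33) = -0.93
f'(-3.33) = 0.19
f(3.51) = -0.98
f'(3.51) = -0.41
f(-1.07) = 2.19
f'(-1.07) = -3.80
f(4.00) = -1.44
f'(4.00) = -1.76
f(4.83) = 8.62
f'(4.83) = -72.12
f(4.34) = -2.65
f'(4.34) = -7.03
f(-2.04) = -2.12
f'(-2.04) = -4.35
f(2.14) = -1.76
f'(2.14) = 2.89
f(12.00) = 1.29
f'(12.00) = -0.75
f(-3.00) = -0.92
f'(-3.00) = -0.14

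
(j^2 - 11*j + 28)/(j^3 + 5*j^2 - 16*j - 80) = (j - 7)/(j^2 + 9*j + 20)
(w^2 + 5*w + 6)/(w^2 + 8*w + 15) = (w + 2)/(w + 5)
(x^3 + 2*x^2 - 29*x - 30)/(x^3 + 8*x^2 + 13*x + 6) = (x - 5)/(x + 1)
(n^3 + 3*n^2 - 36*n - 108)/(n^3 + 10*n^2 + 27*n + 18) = (n - 6)/(n + 1)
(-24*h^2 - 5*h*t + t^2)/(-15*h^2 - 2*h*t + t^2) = (-8*h + t)/(-5*h + t)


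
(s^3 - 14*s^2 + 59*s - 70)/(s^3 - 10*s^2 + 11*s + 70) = (s - 2)/(s + 2)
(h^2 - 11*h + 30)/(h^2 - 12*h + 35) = (h - 6)/(h - 7)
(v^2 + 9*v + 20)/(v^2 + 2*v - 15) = (v + 4)/(v - 3)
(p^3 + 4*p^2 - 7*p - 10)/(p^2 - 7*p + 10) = (p^2 + 6*p + 5)/(p - 5)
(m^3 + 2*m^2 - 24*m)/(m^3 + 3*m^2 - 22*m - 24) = m/(m + 1)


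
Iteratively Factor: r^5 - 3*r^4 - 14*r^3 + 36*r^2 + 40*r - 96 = (r - 2)*(r^4 - r^3 - 16*r^2 + 4*r + 48) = (r - 2)*(r + 2)*(r^3 - 3*r^2 - 10*r + 24) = (r - 4)*(r - 2)*(r + 2)*(r^2 + r - 6) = (r - 4)*(r - 2)*(r + 2)*(r + 3)*(r - 2)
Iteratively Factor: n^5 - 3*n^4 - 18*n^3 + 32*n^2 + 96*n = (n + 3)*(n^4 - 6*n^3 + 32*n) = (n + 2)*(n + 3)*(n^3 - 8*n^2 + 16*n) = n*(n + 2)*(n + 3)*(n^2 - 8*n + 16) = n*(n - 4)*(n + 2)*(n + 3)*(n - 4)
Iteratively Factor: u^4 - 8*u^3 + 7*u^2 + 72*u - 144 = (u - 4)*(u^3 - 4*u^2 - 9*u + 36) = (u - 4)*(u - 3)*(u^2 - u - 12) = (u - 4)^2*(u - 3)*(u + 3)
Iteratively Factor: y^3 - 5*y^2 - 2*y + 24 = (y - 3)*(y^2 - 2*y - 8) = (y - 3)*(y + 2)*(y - 4)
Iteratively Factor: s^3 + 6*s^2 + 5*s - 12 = (s + 4)*(s^2 + 2*s - 3) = (s + 3)*(s + 4)*(s - 1)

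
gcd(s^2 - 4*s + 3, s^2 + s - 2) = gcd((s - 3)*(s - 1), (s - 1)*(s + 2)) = s - 1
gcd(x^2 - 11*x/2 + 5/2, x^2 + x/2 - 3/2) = 1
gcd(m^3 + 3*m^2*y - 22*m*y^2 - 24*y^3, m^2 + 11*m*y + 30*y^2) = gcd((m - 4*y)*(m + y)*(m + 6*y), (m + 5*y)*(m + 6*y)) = m + 6*y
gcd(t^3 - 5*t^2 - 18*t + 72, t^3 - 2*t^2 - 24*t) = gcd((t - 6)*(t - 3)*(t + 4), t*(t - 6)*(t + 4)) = t^2 - 2*t - 24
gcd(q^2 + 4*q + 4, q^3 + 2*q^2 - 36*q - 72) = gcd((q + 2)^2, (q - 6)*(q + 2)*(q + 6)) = q + 2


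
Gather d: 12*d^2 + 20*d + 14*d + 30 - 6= 12*d^2 + 34*d + 24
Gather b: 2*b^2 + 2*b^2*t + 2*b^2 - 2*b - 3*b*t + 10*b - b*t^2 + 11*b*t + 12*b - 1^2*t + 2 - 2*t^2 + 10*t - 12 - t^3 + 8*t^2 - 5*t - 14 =b^2*(2*t + 4) + b*(-t^2 + 8*t + 20) - t^3 + 6*t^2 + 4*t - 24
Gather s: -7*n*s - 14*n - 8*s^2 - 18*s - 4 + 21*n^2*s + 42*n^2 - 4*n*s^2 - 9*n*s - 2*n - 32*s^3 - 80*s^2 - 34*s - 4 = 42*n^2 - 16*n - 32*s^3 + s^2*(-4*n - 88) + s*(21*n^2 - 16*n - 52) - 8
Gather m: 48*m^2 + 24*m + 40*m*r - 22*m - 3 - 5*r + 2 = 48*m^2 + m*(40*r + 2) - 5*r - 1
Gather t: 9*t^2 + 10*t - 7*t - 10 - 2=9*t^2 + 3*t - 12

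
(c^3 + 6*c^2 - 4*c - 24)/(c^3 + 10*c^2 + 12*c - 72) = (c + 2)/(c + 6)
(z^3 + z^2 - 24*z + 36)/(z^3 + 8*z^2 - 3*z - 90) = (z - 2)/(z + 5)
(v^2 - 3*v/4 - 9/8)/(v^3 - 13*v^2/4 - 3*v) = (v - 3/2)/(v*(v - 4))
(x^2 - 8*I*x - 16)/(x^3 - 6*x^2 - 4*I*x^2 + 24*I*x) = (x - 4*I)/(x*(x - 6))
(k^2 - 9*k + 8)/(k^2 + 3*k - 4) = (k - 8)/(k + 4)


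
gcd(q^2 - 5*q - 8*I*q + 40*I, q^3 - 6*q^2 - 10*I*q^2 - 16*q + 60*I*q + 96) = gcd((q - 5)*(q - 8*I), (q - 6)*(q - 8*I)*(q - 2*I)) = q - 8*I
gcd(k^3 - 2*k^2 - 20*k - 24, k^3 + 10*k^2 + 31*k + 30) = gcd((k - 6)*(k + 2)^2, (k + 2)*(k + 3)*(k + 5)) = k + 2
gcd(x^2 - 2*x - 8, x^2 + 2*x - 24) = x - 4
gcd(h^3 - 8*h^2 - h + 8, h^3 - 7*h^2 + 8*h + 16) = h + 1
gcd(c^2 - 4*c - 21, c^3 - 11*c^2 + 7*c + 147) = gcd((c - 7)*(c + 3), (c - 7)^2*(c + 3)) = c^2 - 4*c - 21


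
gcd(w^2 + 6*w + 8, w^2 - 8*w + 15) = 1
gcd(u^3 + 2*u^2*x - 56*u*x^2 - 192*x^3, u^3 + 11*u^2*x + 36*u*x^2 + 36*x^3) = u + 6*x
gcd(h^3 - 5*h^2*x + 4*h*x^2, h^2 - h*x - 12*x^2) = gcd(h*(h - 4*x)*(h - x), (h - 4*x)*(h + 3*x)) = -h + 4*x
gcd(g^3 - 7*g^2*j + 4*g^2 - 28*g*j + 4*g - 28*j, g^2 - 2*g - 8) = g + 2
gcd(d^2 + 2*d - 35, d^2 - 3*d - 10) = d - 5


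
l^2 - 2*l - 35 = (l - 7)*(l + 5)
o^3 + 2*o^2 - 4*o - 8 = (o - 2)*(o + 2)^2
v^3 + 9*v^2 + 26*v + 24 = (v + 2)*(v + 3)*(v + 4)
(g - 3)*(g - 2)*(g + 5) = g^3 - 19*g + 30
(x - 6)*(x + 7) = x^2 + x - 42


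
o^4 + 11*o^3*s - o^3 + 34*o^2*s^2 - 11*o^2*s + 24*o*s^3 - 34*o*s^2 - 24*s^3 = (o - 1)*(o + s)*(o + 4*s)*(o + 6*s)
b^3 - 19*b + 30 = (b - 3)*(b - 2)*(b + 5)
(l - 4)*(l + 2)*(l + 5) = l^3 + 3*l^2 - 18*l - 40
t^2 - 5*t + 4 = (t - 4)*(t - 1)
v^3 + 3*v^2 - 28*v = v*(v - 4)*(v + 7)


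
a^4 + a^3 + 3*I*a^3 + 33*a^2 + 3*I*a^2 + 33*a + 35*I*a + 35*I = (a - 5*I)*(a + 7*I)*(-I*a + 1)*(I*a + I)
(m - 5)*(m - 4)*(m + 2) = m^3 - 7*m^2 + 2*m + 40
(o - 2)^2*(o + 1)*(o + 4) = o^4 + o^3 - 12*o^2 + 4*o + 16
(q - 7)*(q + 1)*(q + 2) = q^3 - 4*q^2 - 19*q - 14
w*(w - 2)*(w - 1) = w^3 - 3*w^2 + 2*w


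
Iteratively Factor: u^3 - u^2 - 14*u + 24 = (u + 4)*(u^2 - 5*u + 6) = (u - 2)*(u + 4)*(u - 3)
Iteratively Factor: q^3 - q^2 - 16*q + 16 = (q + 4)*(q^2 - 5*q + 4) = (q - 4)*(q + 4)*(q - 1)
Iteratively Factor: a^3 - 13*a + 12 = (a - 3)*(a^2 + 3*a - 4) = (a - 3)*(a - 1)*(a + 4)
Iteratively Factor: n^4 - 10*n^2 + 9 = (n - 3)*(n^3 + 3*n^2 - n - 3) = (n - 3)*(n + 3)*(n^2 - 1) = (n - 3)*(n + 1)*(n + 3)*(n - 1)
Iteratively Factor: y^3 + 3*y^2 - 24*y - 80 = (y + 4)*(y^2 - y - 20) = (y - 5)*(y + 4)*(y + 4)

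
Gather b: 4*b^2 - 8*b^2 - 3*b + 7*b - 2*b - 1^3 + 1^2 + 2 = -4*b^2 + 2*b + 2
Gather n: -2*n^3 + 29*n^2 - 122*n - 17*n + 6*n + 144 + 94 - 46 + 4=-2*n^3 + 29*n^2 - 133*n + 196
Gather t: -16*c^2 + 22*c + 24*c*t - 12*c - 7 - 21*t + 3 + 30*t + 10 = -16*c^2 + 10*c + t*(24*c + 9) + 6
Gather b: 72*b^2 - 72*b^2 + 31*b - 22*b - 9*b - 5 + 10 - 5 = 0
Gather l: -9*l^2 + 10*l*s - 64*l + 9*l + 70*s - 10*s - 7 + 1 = -9*l^2 + l*(10*s - 55) + 60*s - 6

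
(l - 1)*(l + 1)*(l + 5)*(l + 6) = l^4 + 11*l^3 + 29*l^2 - 11*l - 30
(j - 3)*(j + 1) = j^2 - 2*j - 3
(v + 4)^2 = v^2 + 8*v + 16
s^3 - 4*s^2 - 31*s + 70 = (s - 7)*(s - 2)*(s + 5)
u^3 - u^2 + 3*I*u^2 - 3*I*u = u*(u - 1)*(u + 3*I)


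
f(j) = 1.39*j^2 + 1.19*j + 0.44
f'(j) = 2.78*j + 1.19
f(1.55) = 5.62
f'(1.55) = 5.50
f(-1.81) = 2.84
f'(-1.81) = -3.84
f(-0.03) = 0.41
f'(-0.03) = 1.11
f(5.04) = 41.75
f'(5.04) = 15.20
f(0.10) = 0.57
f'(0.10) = 1.47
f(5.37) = 46.91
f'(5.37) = 16.12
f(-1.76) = 2.65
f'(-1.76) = -3.70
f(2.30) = 10.53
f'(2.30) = 7.58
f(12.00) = 214.88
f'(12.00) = 34.55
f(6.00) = 57.62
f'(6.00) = 17.87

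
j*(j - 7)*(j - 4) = j^3 - 11*j^2 + 28*j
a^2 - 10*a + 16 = (a - 8)*(a - 2)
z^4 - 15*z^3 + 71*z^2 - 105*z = z*(z - 7)*(z - 5)*(z - 3)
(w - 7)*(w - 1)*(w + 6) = w^3 - 2*w^2 - 41*w + 42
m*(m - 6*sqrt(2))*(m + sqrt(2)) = m^3 - 5*sqrt(2)*m^2 - 12*m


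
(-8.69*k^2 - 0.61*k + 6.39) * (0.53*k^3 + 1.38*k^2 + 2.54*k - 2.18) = -4.6057*k^5 - 12.3155*k^4 - 19.5277*k^3 + 26.213*k^2 + 17.5604*k - 13.9302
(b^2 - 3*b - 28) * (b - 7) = b^3 - 10*b^2 - 7*b + 196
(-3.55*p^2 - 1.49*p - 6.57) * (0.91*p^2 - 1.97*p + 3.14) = -3.2305*p^4 + 5.6376*p^3 - 14.1904*p^2 + 8.2643*p - 20.6298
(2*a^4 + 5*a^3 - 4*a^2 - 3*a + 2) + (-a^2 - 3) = 2*a^4 + 5*a^3 - 5*a^2 - 3*a - 1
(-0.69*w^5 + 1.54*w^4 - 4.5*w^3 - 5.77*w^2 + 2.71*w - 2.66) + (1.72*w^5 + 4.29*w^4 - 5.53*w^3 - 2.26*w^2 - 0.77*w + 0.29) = 1.03*w^5 + 5.83*w^4 - 10.03*w^3 - 8.03*w^2 + 1.94*w - 2.37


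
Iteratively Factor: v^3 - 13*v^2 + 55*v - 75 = (v - 5)*(v^2 - 8*v + 15) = (v - 5)^2*(v - 3)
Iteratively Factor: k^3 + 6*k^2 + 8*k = (k + 2)*(k^2 + 4*k) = k*(k + 2)*(k + 4)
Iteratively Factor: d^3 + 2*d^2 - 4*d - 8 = (d + 2)*(d^2 - 4) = (d + 2)^2*(d - 2)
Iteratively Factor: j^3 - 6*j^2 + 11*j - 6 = (j - 1)*(j^2 - 5*j + 6) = (j - 3)*(j - 1)*(j - 2)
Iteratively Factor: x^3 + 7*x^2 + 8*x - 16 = (x + 4)*(x^2 + 3*x - 4) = (x + 4)^2*(x - 1)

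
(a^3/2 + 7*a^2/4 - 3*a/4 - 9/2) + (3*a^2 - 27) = a^3/2 + 19*a^2/4 - 3*a/4 - 63/2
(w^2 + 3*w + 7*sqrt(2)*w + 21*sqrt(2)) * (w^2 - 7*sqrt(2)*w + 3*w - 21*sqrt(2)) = w^4 + 6*w^3 - 89*w^2 - 588*w - 882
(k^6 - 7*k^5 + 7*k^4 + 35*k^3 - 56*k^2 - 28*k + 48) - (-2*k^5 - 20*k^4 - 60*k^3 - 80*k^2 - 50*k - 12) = k^6 - 5*k^5 + 27*k^4 + 95*k^3 + 24*k^2 + 22*k + 60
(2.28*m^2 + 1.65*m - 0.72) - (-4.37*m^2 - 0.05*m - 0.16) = 6.65*m^2 + 1.7*m - 0.56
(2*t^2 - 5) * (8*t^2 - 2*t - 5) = 16*t^4 - 4*t^3 - 50*t^2 + 10*t + 25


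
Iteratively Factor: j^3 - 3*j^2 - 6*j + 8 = (j + 2)*(j^2 - 5*j + 4) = (j - 1)*(j + 2)*(j - 4)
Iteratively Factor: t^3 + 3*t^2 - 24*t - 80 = (t + 4)*(t^2 - t - 20) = (t - 5)*(t + 4)*(t + 4)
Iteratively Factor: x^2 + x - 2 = (x + 2)*(x - 1)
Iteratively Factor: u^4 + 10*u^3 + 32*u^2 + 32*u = (u + 2)*(u^3 + 8*u^2 + 16*u) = (u + 2)*(u + 4)*(u^2 + 4*u) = (u + 2)*(u + 4)^2*(u)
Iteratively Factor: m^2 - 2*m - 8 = (m - 4)*(m + 2)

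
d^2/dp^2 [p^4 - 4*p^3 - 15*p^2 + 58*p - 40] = 12*p^2 - 24*p - 30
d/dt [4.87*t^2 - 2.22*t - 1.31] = 9.74*t - 2.22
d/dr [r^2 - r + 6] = 2*r - 1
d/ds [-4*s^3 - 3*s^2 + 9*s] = -12*s^2 - 6*s + 9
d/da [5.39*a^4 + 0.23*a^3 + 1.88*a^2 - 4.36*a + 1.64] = 21.56*a^3 + 0.69*a^2 + 3.76*a - 4.36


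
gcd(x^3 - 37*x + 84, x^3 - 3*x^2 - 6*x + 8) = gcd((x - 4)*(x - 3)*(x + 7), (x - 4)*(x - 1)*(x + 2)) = x - 4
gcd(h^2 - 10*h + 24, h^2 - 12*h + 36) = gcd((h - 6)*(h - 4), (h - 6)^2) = h - 6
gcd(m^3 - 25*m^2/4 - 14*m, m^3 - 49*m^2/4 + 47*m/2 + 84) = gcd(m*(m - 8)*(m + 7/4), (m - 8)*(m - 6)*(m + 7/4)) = m^2 - 25*m/4 - 14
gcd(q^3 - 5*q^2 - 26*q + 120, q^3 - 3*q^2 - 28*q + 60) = q^2 - q - 30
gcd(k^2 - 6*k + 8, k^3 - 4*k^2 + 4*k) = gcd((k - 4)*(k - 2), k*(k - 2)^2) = k - 2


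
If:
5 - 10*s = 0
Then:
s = 1/2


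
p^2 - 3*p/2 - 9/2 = (p - 3)*(p + 3/2)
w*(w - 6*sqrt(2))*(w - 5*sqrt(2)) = w^3 - 11*sqrt(2)*w^2 + 60*w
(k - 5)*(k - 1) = k^2 - 6*k + 5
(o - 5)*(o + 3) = o^2 - 2*o - 15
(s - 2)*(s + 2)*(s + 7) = s^3 + 7*s^2 - 4*s - 28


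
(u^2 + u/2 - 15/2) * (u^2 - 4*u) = u^4 - 7*u^3/2 - 19*u^2/2 + 30*u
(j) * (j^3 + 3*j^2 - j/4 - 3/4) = j^4 + 3*j^3 - j^2/4 - 3*j/4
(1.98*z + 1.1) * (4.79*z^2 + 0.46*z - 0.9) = 9.4842*z^3 + 6.1798*z^2 - 1.276*z - 0.99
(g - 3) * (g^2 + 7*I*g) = g^3 - 3*g^2 + 7*I*g^2 - 21*I*g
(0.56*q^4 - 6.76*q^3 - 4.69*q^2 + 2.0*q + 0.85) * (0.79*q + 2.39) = 0.4424*q^5 - 4.002*q^4 - 19.8615*q^3 - 9.6291*q^2 + 5.4515*q + 2.0315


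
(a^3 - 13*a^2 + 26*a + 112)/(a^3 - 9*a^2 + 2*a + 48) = (a - 7)/(a - 3)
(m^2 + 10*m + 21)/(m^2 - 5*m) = (m^2 + 10*m + 21)/(m*(m - 5))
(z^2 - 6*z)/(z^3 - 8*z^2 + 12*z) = 1/(z - 2)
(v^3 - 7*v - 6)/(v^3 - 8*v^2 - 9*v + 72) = (v^2 + 3*v + 2)/(v^2 - 5*v - 24)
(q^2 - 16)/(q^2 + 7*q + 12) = (q - 4)/(q + 3)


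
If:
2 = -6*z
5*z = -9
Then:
No Solution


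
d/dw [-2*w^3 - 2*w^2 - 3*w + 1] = -6*w^2 - 4*w - 3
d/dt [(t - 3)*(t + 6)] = 2*t + 3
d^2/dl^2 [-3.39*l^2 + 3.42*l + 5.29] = -6.78000000000000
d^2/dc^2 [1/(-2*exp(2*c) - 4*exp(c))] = (-4*(exp(c) + 1)^2 + (exp(c) + 2)*(2*exp(c) + 1))*exp(-c)/(exp(c) + 2)^3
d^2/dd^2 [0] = 0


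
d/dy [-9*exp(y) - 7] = -9*exp(y)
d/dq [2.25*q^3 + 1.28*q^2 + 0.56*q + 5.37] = 6.75*q^2 + 2.56*q + 0.56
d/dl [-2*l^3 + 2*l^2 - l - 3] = -6*l^2 + 4*l - 1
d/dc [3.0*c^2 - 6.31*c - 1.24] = 6.0*c - 6.31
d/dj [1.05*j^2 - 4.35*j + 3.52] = 2.1*j - 4.35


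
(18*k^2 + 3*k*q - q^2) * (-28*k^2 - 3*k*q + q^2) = -504*k^4 - 138*k^3*q + 37*k^2*q^2 + 6*k*q^3 - q^4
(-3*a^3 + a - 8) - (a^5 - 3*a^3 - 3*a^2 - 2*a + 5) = -a^5 + 3*a^2 + 3*a - 13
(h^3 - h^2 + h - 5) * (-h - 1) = -h^4 + 4*h + 5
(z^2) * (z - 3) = z^3 - 3*z^2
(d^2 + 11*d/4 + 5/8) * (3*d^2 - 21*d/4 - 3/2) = 3*d^4 + 3*d^3 - 225*d^2/16 - 237*d/32 - 15/16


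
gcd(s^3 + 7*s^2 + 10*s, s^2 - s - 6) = s + 2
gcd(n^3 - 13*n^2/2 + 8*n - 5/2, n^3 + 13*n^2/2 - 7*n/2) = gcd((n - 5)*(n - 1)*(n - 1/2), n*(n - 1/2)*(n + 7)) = n - 1/2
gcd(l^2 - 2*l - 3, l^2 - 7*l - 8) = l + 1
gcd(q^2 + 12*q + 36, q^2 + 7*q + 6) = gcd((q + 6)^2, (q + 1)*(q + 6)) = q + 6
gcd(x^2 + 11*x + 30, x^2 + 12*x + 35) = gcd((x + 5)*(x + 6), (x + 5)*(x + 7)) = x + 5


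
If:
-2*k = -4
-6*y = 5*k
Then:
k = 2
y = -5/3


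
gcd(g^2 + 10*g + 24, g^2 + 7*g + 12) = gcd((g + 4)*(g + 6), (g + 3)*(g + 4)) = g + 4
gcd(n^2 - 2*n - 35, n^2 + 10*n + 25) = n + 5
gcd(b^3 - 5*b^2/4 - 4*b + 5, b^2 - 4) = b^2 - 4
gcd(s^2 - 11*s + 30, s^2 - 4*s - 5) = s - 5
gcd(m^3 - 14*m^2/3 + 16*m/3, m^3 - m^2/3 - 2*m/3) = m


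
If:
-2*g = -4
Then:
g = 2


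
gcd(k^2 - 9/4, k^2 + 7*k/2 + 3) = k + 3/2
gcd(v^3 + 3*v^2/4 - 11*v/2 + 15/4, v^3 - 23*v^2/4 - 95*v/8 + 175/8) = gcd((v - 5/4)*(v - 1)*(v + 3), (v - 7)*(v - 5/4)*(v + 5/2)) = v - 5/4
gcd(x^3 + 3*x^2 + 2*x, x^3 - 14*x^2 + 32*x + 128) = x + 2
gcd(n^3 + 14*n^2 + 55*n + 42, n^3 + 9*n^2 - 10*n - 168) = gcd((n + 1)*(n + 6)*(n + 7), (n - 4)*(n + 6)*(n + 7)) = n^2 + 13*n + 42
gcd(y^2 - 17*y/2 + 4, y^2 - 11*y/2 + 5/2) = y - 1/2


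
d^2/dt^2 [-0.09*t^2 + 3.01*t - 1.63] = -0.180000000000000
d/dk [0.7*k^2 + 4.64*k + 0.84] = 1.4*k + 4.64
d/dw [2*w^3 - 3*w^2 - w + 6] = 6*w^2 - 6*w - 1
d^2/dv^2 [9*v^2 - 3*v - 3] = 18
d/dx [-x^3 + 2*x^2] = x*(4 - 3*x)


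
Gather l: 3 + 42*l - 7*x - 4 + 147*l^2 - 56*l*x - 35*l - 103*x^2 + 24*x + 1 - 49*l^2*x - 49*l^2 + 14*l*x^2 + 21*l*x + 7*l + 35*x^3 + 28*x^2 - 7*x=l^2*(98 - 49*x) + l*(14*x^2 - 35*x + 14) + 35*x^3 - 75*x^2 + 10*x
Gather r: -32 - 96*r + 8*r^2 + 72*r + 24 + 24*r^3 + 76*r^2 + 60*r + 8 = 24*r^3 + 84*r^2 + 36*r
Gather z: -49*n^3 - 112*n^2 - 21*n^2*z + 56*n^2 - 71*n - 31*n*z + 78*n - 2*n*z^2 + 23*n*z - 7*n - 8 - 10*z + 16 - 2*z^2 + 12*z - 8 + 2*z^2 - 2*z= -49*n^3 - 56*n^2 - 2*n*z^2 + z*(-21*n^2 - 8*n)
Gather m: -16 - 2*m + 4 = -2*m - 12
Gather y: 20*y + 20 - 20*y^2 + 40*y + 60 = -20*y^2 + 60*y + 80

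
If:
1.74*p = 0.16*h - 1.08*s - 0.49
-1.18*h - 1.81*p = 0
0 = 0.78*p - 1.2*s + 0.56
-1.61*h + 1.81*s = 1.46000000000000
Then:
No Solution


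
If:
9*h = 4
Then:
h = 4/9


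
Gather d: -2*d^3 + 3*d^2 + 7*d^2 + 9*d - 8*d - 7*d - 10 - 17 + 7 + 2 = -2*d^3 + 10*d^2 - 6*d - 18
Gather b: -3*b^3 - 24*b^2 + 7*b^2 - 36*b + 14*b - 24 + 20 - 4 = -3*b^3 - 17*b^2 - 22*b - 8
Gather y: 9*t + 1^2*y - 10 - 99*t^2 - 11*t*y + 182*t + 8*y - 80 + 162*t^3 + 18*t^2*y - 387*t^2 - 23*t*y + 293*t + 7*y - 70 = 162*t^3 - 486*t^2 + 484*t + y*(18*t^2 - 34*t + 16) - 160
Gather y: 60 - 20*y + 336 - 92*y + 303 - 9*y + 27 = 726 - 121*y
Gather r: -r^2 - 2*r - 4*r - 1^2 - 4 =-r^2 - 6*r - 5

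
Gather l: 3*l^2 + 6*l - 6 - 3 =3*l^2 + 6*l - 9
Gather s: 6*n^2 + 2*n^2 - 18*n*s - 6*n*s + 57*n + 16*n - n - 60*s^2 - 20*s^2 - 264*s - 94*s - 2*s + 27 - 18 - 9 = 8*n^2 + 72*n - 80*s^2 + s*(-24*n - 360)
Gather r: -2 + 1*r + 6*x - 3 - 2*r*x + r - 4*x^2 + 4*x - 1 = r*(2 - 2*x) - 4*x^2 + 10*x - 6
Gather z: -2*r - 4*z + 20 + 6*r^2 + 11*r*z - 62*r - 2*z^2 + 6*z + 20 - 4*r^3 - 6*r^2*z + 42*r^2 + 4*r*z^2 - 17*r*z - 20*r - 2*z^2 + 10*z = -4*r^3 + 48*r^2 - 84*r + z^2*(4*r - 4) + z*(-6*r^2 - 6*r + 12) + 40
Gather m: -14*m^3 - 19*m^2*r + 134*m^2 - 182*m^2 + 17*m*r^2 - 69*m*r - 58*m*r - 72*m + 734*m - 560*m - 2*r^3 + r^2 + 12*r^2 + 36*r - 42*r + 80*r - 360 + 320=-14*m^3 + m^2*(-19*r - 48) + m*(17*r^2 - 127*r + 102) - 2*r^3 + 13*r^2 + 74*r - 40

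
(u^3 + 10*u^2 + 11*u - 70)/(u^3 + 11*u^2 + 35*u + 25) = (u^2 + 5*u - 14)/(u^2 + 6*u + 5)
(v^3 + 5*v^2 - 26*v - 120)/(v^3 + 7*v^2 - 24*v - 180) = (v + 4)/(v + 6)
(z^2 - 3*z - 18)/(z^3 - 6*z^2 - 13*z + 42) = (z - 6)/(z^2 - 9*z + 14)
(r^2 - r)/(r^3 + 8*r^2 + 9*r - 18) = r/(r^2 + 9*r + 18)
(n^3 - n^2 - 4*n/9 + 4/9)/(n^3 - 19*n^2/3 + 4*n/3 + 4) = (n - 2/3)/(n - 6)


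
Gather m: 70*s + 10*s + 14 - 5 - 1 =80*s + 8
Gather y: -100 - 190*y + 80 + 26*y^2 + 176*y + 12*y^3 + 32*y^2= 12*y^3 + 58*y^2 - 14*y - 20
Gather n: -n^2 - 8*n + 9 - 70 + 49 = -n^2 - 8*n - 12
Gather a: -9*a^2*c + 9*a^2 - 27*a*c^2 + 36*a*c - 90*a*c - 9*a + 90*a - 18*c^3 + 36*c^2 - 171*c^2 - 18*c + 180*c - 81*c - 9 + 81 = a^2*(9 - 9*c) + a*(-27*c^2 - 54*c + 81) - 18*c^3 - 135*c^2 + 81*c + 72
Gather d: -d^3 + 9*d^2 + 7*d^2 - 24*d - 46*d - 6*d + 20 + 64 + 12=-d^3 + 16*d^2 - 76*d + 96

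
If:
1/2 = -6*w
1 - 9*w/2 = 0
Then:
No Solution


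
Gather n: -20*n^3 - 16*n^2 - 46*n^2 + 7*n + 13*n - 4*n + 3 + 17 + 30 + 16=-20*n^3 - 62*n^2 + 16*n + 66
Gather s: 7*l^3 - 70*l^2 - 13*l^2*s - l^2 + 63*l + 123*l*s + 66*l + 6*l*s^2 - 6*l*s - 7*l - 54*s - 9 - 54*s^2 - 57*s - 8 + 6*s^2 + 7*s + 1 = 7*l^3 - 71*l^2 + 122*l + s^2*(6*l - 48) + s*(-13*l^2 + 117*l - 104) - 16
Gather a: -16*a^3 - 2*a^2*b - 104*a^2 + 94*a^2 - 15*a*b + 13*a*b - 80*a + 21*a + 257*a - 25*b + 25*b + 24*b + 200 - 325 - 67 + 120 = -16*a^3 + a^2*(-2*b - 10) + a*(198 - 2*b) + 24*b - 72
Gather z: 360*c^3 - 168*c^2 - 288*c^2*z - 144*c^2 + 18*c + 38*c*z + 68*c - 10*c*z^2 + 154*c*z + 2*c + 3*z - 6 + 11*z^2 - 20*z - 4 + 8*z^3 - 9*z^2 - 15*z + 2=360*c^3 - 312*c^2 + 88*c + 8*z^3 + z^2*(2 - 10*c) + z*(-288*c^2 + 192*c - 32) - 8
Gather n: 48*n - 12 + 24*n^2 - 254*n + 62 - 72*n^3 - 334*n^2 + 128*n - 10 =-72*n^3 - 310*n^2 - 78*n + 40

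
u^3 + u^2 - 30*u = u*(u - 5)*(u + 6)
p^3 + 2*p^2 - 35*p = p*(p - 5)*(p + 7)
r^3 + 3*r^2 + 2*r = r*(r + 1)*(r + 2)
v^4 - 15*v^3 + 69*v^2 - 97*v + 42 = (v - 7)*(v - 6)*(v - 1)^2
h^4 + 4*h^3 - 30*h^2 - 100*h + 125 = (h - 5)*(h - 1)*(h + 5)^2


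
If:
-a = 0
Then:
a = 0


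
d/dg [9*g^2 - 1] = 18*g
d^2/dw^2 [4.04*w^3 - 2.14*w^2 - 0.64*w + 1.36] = 24.24*w - 4.28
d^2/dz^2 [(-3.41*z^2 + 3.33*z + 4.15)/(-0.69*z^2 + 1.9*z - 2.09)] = (5.77019399999999*z^3 - 41.360256*z^2 + 61.457058*z - 14.649988)/(0.328509*z^6 - 2.71377*z^5 + 10.457847*z^4 - 23.29894*z^3 + 31.676667*z^2 - 24.89817*z + 9.129329)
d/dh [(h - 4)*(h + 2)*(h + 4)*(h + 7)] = 4*h^3 + 27*h^2 - 4*h - 144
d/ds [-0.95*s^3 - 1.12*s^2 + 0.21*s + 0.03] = -2.85*s^2 - 2.24*s + 0.21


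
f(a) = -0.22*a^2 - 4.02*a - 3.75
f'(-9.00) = -0.06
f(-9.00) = 14.61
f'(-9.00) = -0.06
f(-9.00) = 14.61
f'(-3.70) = -2.39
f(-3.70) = 8.11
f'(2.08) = -4.94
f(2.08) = -13.06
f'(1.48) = -4.67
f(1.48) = -10.18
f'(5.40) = -6.40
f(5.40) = -31.87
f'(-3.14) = -2.64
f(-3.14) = 6.70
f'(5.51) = -6.44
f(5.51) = -32.58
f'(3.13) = -5.40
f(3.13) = -18.49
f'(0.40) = -4.20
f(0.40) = -5.39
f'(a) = -0.44*a - 4.02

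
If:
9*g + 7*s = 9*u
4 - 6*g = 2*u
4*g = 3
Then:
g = 3/4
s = -9/7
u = -1/4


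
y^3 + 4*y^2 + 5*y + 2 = (y + 1)^2*(y + 2)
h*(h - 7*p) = h^2 - 7*h*p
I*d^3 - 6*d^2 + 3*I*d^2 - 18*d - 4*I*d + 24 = (d + 4)*(d + 6*I)*(I*d - I)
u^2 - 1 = (u - 1)*(u + 1)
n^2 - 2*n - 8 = (n - 4)*(n + 2)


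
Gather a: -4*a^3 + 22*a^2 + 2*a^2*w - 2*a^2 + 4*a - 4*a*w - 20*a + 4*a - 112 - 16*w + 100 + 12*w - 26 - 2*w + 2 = -4*a^3 + a^2*(2*w + 20) + a*(-4*w - 12) - 6*w - 36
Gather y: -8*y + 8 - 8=-8*y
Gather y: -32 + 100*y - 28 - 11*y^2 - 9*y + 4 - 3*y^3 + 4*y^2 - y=-3*y^3 - 7*y^2 + 90*y - 56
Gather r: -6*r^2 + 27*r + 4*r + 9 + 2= -6*r^2 + 31*r + 11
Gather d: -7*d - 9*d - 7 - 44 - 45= -16*d - 96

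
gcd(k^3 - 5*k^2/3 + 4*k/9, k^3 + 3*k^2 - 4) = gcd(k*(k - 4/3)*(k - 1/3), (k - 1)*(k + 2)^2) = 1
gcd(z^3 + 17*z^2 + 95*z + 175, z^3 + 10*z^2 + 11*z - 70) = z^2 + 12*z + 35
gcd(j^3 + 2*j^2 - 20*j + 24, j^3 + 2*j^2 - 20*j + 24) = j^3 + 2*j^2 - 20*j + 24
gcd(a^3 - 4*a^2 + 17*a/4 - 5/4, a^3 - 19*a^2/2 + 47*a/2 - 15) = a^2 - 7*a/2 + 5/2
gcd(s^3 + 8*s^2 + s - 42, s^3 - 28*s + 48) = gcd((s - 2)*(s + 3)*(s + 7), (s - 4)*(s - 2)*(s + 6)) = s - 2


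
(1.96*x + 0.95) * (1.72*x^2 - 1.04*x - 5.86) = 3.3712*x^3 - 0.4044*x^2 - 12.4736*x - 5.567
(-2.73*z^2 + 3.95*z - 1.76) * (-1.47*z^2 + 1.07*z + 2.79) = 4.0131*z^4 - 8.7276*z^3 - 0.802999999999999*z^2 + 9.1373*z - 4.9104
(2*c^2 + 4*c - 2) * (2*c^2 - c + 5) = 4*c^4 + 6*c^3 + 2*c^2 + 22*c - 10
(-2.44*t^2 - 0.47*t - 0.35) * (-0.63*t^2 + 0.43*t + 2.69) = 1.5372*t^4 - 0.7531*t^3 - 6.5452*t^2 - 1.4148*t - 0.9415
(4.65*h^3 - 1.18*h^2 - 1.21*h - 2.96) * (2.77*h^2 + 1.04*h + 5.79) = 12.8805*h^5 + 1.5674*h^4 + 22.3446*h^3 - 16.2898*h^2 - 10.0843*h - 17.1384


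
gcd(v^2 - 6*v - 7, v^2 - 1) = v + 1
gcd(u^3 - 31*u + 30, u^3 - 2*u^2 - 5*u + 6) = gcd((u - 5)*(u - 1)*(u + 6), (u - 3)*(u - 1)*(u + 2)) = u - 1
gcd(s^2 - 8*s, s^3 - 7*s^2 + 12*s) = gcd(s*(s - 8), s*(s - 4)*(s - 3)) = s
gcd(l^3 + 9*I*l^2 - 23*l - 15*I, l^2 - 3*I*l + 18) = l + 3*I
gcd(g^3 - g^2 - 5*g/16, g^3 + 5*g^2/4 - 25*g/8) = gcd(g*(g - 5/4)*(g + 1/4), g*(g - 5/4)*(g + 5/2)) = g^2 - 5*g/4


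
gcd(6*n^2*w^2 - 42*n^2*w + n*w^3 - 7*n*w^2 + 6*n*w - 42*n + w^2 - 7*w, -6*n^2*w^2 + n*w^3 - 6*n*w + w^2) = n*w + 1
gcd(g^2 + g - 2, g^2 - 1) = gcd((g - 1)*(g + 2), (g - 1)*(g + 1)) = g - 1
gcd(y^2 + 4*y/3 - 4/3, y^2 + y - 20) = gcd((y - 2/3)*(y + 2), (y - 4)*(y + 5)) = 1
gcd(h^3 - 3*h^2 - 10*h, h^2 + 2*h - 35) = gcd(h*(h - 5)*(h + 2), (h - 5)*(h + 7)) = h - 5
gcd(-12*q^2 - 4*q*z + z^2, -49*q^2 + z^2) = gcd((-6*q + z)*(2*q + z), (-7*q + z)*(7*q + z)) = 1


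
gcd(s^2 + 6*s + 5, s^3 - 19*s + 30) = s + 5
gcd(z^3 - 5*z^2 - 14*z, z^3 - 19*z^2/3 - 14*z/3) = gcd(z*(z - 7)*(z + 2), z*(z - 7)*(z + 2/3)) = z^2 - 7*z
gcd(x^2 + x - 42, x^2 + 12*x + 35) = x + 7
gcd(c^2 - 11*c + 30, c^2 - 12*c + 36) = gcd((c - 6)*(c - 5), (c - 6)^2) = c - 6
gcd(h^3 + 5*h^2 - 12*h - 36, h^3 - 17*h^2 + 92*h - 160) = 1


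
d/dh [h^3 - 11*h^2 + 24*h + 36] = 3*h^2 - 22*h + 24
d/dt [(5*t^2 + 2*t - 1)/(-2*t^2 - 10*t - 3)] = 2*(-23*t^2 - 17*t - 8)/(4*t^4 + 40*t^3 + 112*t^2 + 60*t + 9)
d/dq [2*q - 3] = 2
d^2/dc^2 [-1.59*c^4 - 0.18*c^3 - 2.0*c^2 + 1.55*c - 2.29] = -19.08*c^2 - 1.08*c - 4.0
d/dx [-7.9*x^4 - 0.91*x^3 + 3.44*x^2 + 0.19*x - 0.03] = -31.6*x^3 - 2.73*x^2 + 6.88*x + 0.19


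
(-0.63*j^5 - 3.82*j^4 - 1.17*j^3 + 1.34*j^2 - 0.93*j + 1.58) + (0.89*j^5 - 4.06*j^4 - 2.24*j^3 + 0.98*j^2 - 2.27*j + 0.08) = 0.26*j^5 - 7.88*j^4 - 3.41*j^3 + 2.32*j^2 - 3.2*j + 1.66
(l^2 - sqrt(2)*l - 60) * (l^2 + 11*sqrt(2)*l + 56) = l^4 + 10*sqrt(2)*l^3 - 26*l^2 - 716*sqrt(2)*l - 3360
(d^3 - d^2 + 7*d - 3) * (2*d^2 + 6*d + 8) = 2*d^5 + 4*d^4 + 16*d^3 + 28*d^2 + 38*d - 24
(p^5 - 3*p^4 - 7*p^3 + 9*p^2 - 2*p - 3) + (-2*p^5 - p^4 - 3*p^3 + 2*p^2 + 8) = -p^5 - 4*p^4 - 10*p^3 + 11*p^2 - 2*p + 5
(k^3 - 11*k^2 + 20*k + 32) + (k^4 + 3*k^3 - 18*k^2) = k^4 + 4*k^3 - 29*k^2 + 20*k + 32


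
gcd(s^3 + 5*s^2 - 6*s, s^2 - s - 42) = s + 6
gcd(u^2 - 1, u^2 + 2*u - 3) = u - 1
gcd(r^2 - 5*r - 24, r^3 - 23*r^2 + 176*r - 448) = r - 8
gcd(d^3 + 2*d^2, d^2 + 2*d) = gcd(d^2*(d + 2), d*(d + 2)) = d^2 + 2*d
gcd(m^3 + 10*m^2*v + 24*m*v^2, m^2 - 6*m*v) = m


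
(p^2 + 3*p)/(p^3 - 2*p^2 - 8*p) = (p + 3)/(p^2 - 2*p - 8)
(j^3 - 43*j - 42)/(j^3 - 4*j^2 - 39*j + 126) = (j + 1)/(j - 3)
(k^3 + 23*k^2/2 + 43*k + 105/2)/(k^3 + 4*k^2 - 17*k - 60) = (k + 7/2)/(k - 4)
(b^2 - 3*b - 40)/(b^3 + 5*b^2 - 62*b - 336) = (b + 5)/(b^2 + 13*b + 42)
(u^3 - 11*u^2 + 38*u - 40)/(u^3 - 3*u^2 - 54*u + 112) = (u^2 - 9*u + 20)/(u^2 - u - 56)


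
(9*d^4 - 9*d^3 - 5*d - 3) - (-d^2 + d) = 9*d^4 - 9*d^3 + d^2 - 6*d - 3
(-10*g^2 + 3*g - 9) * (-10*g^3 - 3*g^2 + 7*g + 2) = 100*g^5 + 11*g^3 + 28*g^2 - 57*g - 18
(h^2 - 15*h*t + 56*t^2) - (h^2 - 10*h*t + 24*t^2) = -5*h*t + 32*t^2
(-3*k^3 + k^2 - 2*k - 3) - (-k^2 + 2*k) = -3*k^3 + 2*k^2 - 4*k - 3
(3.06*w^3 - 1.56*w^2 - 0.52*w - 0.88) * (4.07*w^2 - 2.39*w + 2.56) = 12.4542*w^5 - 13.6626*w^4 + 9.4456*w^3 - 6.3324*w^2 + 0.772*w - 2.2528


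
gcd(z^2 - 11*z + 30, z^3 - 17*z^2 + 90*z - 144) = z - 6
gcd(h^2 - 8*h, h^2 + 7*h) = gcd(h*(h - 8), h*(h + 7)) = h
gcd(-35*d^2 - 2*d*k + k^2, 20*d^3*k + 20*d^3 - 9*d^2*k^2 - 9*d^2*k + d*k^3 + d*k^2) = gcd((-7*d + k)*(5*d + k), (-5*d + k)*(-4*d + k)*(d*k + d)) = 1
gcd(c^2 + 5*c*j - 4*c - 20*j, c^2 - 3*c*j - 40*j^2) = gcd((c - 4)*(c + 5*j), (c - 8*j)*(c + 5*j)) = c + 5*j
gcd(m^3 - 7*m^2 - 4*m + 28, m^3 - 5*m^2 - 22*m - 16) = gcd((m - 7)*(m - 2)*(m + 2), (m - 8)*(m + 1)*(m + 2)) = m + 2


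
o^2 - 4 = (o - 2)*(o + 2)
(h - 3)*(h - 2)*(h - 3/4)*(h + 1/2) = h^4 - 21*h^3/4 + 55*h^2/8 + 3*h/8 - 9/4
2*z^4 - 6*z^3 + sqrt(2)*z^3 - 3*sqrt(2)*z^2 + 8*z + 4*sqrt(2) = (z - 2)^2*(sqrt(2)*z + 1)*(sqrt(2)*z + sqrt(2))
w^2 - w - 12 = (w - 4)*(w + 3)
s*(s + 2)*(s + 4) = s^3 + 6*s^2 + 8*s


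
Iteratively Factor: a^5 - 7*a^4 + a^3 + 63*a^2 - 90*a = (a - 5)*(a^4 - 2*a^3 - 9*a^2 + 18*a) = (a - 5)*(a + 3)*(a^3 - 5*a^2 + 6*a) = (a - 5)*(a - 2)*(a + 3)*(a^2 - 3*a) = (a - 5)*(a - 3)*(a - 2)*(a + 3)*(a)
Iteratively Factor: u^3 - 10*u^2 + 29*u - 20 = (u - 4)*(u^2 - 6*u + 5) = (u - 5)*(u - 4)*(u - 1)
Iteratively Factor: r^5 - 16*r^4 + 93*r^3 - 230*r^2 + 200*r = (r - 5)*(r^4 - 11*r^3 + 38*r^2 - 40*r) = r*(r - 5)*(r^3 - 11*r^2 + 38*r - 40) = r*(r - 5)^2*(r^2 - 6*r + 8) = r*(r - 5)^2*(r - 2)*(r - 4)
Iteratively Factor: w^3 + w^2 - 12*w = (w)*(w^2 + w - 12) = w*(w - 3)*(w + 4)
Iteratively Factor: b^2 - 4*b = (b)*(b - 4)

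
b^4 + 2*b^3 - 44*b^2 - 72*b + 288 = (b - 6)*(b - 2)*(b + 4)*(b + 6)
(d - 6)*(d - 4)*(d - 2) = d^3 - 12*d^2 + 44*d - 48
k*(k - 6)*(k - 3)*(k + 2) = k^4 - 7*k^3 + 36*k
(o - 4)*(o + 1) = o^2 - 3*o - 4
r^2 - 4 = (r - 2)*(r + 2)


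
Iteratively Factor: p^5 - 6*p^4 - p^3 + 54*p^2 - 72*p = (p - 4)*(p^4 - 2*p^3 - 9*p^2 + 18*p) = (p - 4)*(p + 3)*(p^3 - 5*p^2 + 6*p) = (p - 4)*(p - 3)*(p + 3)*(p^2 - 2*p) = p*(p - 4)*(p - 3)*(p + 3)*(p - 2)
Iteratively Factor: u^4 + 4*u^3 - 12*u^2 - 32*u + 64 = (u - 2)*(u^3 + 6*u^2 - 32) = (u - 2)*(u + 4)*(u^2 + 2*u - 8) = (u - 2)*(u + 4)^2*(u - 2)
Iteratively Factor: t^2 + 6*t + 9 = (t + 3)*(t + 3)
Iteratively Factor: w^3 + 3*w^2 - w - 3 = (w - 1)*(w^2 + 4*w + 3) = (w - 1)*(w + 3)*(w + 1)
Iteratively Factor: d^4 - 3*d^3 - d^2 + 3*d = (d + 1)*(d^3 - 4*d^2 + 3*d) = d*(d + 1)*(d^2 - 4*d + 3) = d*(d - 1)*(d + 1)*(d - 3)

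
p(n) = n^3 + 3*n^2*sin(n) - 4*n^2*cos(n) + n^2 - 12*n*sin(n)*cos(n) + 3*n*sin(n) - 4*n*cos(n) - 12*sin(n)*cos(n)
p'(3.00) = -9.59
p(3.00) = 95.31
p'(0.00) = -16.00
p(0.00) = 0.00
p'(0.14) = -18.44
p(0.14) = -2.43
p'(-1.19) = 9.67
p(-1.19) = -2.02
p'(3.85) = -44.38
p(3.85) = 63.41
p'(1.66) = 74.92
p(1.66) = 24.93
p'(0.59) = -9.77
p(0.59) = -9.82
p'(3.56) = -47.07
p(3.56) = 77.02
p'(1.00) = 20.59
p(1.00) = -8.19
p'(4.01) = -37.34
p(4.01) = 56.83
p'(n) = 4*n^2*sin(n) + 3*n^2*cos(n) + 3*n^2 + 12*n*sin(n)^2 + 10*n*sin(n) - 12*n*cos(n)^2 - 5*n*cos(n) + 2*n + 12*sin(n)^2 - 12*sin(n)*cos(n) + 3*sin(n) - 12*cos(n)^2 - 4*cos(n)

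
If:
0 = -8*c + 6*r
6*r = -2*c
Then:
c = 0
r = 0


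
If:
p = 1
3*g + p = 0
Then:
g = -1/3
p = 1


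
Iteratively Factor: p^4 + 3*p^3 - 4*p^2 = (p)*(p^3 + 3*p^2 - 4*p) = p^2*(p^2 + 3*p - 4) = p^2*(p - 1)*(p + 4)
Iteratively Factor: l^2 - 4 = (l - 2)*(l + 2)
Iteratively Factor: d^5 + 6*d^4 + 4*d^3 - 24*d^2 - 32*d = (d + 4)*(d^4 + 2*d^3 - 4*d^2 - 8*d) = (d + 2)*(d + 4)*(d^3 - 4*d) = d*(d + 2)*(d + 4)*(d^2 - 4) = d*(d + 2)^2*(d + 4)*(d - 2)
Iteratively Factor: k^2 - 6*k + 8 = (k - 2)*(k - 4)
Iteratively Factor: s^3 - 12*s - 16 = (s + 2)*(s^2 - 2*s - 8) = (s - 4)*(s + 2)*(s + 2)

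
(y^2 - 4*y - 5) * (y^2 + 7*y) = y^4 + 3*y^3 - 33*y^2 - 35*y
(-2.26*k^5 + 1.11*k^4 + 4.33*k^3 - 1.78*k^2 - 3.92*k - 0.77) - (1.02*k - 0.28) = -2.26*k^5 + 1.11*k^4 + 4.33*k^3 - 1.78*k^2 - 4.94*k - 0.49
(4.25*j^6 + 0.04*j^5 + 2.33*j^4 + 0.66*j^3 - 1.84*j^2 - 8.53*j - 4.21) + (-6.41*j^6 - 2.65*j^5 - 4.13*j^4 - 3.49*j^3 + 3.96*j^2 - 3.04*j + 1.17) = -2.16*j^6 - 2.61*j^5 - 1.8*j^4 - 2.83*j^3 + 2.12*j^2 - 11.57*j - 3.04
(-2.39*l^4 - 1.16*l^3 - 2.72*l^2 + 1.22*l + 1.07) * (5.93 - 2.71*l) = 6.4769*l^5 - 11.0291*l^4 + 0.492400000000002*l^3 - 19.4358*l^2 + 4.3349*l + 6.3451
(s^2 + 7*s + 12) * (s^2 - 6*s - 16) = s^4 + s^3 - 46*s^2 - 184*s - 192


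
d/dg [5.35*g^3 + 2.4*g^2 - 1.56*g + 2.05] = 16.05*g^2 + 4.8*g - 1.56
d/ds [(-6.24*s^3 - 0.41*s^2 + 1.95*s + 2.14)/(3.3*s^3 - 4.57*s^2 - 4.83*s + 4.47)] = (29.8698*s^4 + 47.4084*s^3 - 93.9726*s^2 + 15.8942*s + 19.0527)/(10.89*s^6 - 30.162*s^5 - 10.9931*s^4 + 73.6482*s^3 - 17.5269*s^2 - 43.1802*s + 19.9809)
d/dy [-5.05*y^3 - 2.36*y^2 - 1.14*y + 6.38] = -15.15*y^2 - 4.72*y - 1.14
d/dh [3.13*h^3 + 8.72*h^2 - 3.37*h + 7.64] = 9.39*h^2 + 17.44*h - 3.37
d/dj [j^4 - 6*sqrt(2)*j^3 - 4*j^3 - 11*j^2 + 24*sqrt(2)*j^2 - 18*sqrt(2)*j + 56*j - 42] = 4*j^3 - 18*sqrt(2)*j^2 - 12*j^2 - 22*j + 48*sqrt(2)*j - 18*sqrt(2) + 56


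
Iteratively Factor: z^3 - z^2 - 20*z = (z)*(z^2 - z - 20) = z*(z - 5)*(z + 4)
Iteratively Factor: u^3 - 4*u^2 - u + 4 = (u + 1)*(u^2 - 5*u + 4) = (u - 4)*(u + 1)*(u - 1)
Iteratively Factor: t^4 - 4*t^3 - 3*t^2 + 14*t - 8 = (t + 2)*(t^3 - 6*t^2 + 9*t - 4) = (t - 4)*(t + 2)*(t^2 - 2*t + 1) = (t - 4)*(t - 1)*(t + 2)*(t - 1)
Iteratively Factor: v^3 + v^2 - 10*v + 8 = (v + 4)*(v^2 - 3*v + 2) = (v - 1)*(v + 4)*(v - 2)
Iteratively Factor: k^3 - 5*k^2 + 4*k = (k)*(k^2 - 5*k + 4) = k*(k - 4)*(k - 1)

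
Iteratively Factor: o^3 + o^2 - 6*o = (o + 3)*(o^2 - 2*o) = o*(o + 3)*(o - 2)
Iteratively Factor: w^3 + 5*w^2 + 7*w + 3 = (w + 1)*(w^2 + 4*w + 3) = (w + 1)*(w + 3)*(w + 1)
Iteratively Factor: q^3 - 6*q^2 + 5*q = (q - 1)*(q^2 - 5*q) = q*(q - 1)*(q - 5)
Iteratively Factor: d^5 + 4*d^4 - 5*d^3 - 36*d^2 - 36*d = (d + 2)*(d^4 + 2*d^3 - 9*d^2 - 18*d) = (d - 3)*(d + 2)*(d^3 + 5*d^2 + 6*d) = (d - 3)*(d + 2)^2*(d^2 + 3*d) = d*(d - 3)*(d + 2)^2*(d + 3)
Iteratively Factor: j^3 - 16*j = (j - 4)*(j^2 + 4*j) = j*(j - 4)*(j + 4)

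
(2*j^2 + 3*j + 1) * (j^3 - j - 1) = 2*j^5 + 3*j^4 - j^3 - 5*j^2 - 4*j - 1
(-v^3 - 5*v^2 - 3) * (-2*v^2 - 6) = 2*v^5 + 10*v^4 + 6*v^3 + 36*v^2 + 18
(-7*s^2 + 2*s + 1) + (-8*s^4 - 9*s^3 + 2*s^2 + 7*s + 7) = -8*s^4 - 9*s^3 - 5*s^2 + 9*s + 8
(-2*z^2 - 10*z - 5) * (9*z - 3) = -18*z^3 - 84*z^2 - 15*z + 15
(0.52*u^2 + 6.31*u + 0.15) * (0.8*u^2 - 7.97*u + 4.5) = 0.416*u^4 + 0.9036*u^3 - 47.8307*u^2 + 27.1995*u + 0.675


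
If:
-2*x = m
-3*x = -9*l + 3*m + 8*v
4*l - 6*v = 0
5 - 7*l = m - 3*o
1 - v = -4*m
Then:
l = -9/82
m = -11/41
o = -165/82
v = -3/41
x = 11/82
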